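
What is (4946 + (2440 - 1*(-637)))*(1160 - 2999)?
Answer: -14754297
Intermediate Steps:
(4946 + (2440 - 1*(-637)))*(1160 - 2999) = (4946 + (2440 + 637))*(-1839) = (4946 + 3077)*(-1839) = 8023*(-1839) = -14754297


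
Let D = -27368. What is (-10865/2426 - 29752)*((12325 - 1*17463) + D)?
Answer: 1173291343901/1213 ≈ 9.6726e+8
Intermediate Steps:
(-10865/2426 - 29752)*((12325 - 1*17463) + D) = (-10865/2426 - 29752)*((12325 - 1*17463) - 27368) = (-10865*1/2426 - 29752)*((12325 - 17463) - 27368) = (-10865/2426 - 29752)*(-5138 - 27368) = -72189217/2426*(-32506) = 1173291343901/1213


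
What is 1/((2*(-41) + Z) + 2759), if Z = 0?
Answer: 1/2677 ≈ 0.00037355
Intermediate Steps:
1/((2*(-41) + Z) + 2759) = 1/((2*(-41) + 0) + 2759) = 1/((-82 + 0) + 2759) = 1/(-82 + 2759) = 1/2677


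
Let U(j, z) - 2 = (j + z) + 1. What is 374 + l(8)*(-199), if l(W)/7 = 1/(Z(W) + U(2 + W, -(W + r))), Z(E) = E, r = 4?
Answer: 1973/9 ≈ 219.22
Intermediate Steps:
U(j, z) = 3 + j + z (U(j, z) = 2 + ((j + z) + 1) = 2 + (1 + j + z) = 3 + j + z)
l(W) = 7/(1 + W) (l(W) = 7/(W + (3 + (2 + W) - (W + 4))) = 7/(W + (3 + (2 + W) - (4 + W))) = 7/(W + (3 + (2 + W) + (-4 - W))) = 7/(W + 1) = 7/(1 + W))
374 + l(8)*(-199) = 374 + (7/(1 + 8))*(-199) = 374 + (7/9)*(-199) = 374 - 1393/9 = 1973/9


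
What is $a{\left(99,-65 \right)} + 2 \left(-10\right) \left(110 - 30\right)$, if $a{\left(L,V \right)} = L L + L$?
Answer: $8300$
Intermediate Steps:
$a{\left(L,V \right)} = L + L^{2}$ ($a{\left(L,V \right)} = L^{2} + L = L + L^{2}$)
$a{\left(99,-65 \right)} + 2 \left(-10\right) \left(110 - 30\right) = 99 \left(1 + 99\right) + 2 \left(-10\right) \left(110 - 30\right) = 99 \cdot 100 - 1600 = 9900 - 1600 = 8300$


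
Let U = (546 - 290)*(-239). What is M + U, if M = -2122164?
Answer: -2183348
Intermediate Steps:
U = -61184 (U = 256*(-239) = -61184)
M + U = -2122164 - 61184 = -2183348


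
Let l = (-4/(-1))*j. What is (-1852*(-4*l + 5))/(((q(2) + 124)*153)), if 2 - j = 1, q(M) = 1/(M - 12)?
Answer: 203720/189567 ≈ 1.0747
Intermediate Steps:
q(M) = 1/(-12 + M)
j = 1 (j = 2 - 1*1 = 2 - 1 = 1)
l = 4 (l = -4/(-1)*1 = -4*(-1)*1 = 4*1 = 4)
(-1852*(-4*l + 5))/(((q(2) + 124)*153)) = (-1852*(-4*4 + 5))/(((1/(-12 + 2) + 124)*153)) = (-1852*(-16 + 5))/(((1/(-10) + 124)*153)) = (-1852*(-11))/(((-1/10 + 124)*153)) = 20372/(((1239/10)*153)) = 20372/(189567/10) = 20372*(10/189567) = 203720/189567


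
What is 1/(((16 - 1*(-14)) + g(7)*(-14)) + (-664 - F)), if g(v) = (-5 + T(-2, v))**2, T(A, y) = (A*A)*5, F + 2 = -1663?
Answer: -1/2119 ≈ -0.00047192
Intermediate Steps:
F = -1665 (F = -2 - 1663 = -1665)
T(A, y) = 5*A**2 (T(A, y) = A**2*5 = 5*A**2)
g(v) = 225 (g(v) = (-5 + 5*(-2)**2)**2 = (-5 + 5*4)**2 = (-5 + 20)**2 = 15**2 = 225)
1/(((16 - 1*(-14)) + g(7)*(-14)) + (-664 - F)) = 1/(((16 - 1*(-14)) + 225*(-14)) + (-664 - 1*(-1665))) = 1/(((16 + 14) - 3150) + (-664 + 1665)) = 1/((30 - 3150) + 1001) = 1/(-3120 + 1001) = 1/(-2119) = -1/2119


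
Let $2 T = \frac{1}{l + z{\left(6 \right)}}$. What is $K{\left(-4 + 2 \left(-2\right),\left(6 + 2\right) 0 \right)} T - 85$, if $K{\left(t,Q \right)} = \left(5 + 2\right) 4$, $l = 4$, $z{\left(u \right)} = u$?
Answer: $- \frac{418}{5} \approx -83.6$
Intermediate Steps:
$K{\left(t,Q \right)} = 28$ ($K{\left(t,Q \right)} = 7 \cdot 4 = 28$)
$T = \frac{1}{20}$ ($T = \frac{1}{2 \left(4 + 6\right)} = \frac{1}{2 \cdot 10} = \frac{1}{2} \cdot \frac{1}{10} = \frac{1}{20} \approx 0.05$)
$K{\left(-4 + 2 \left(-2\right),\left(6 + 2\right) 0 \right)} T - 85 = 28 \cdot \frac{1}{20} - 85 = \frac{7}{5} - 85 = - \frac{418}{5}$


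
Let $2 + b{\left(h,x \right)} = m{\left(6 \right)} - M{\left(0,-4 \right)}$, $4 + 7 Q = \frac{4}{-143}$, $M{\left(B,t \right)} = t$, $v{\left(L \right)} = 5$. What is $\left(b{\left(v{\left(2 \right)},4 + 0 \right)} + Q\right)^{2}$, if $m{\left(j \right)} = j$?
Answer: $\frac{55234624}{1002001} \approx 55.124$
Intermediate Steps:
$Q = - \frac{576}{1001}$ ($Q = - \frac{4}{7} + \frac{4 \frac{1}{-143}}{7} = - \frac{4}{7} + \frac{4 \left(- \frac{1}{143}\right)}{7} = - \frac{4}{7} + \frac{1}{7} \left(- \frac{4}{143}\right) = - \frac{4}{7} - \frac{4}{1001} = - \frac{576}{1001} \approx -0.57542$)
$b{\left(h,x \right)} = 8$ ($b{\left(h,x \right)} = -2 + \left(6 - -4\right) = -2 + \left(6 + 4\right) = -2 + 10 = 8$)
$\left(b{\left(v{\left(2 \right)},4 + 0 \right)} + Q\right)^{2} = \left(8 - \frac{576}{1001}\right)^{2} = \left(\frac{7432}{1001}\right)^{2} = \frac{55234624}{1002001}$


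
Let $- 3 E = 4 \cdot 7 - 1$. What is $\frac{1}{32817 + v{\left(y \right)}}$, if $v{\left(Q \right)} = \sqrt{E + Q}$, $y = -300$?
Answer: $\frac{10939}{358985266} - \frac{i \sqrt{309}}{1076955798} \approx 3.0472 \cdot 10^{-5} - 1.6322 \cdot 10^{-8} i$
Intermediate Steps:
$E = -9$ ($E = - \frac{4 \cdot 7 - 1}{3} = - \frac{28 - 1}{3} = \left(- \frac{1}{3}\right) 27 = -9$)
$v{\left(Q \right)} = \sqrt{-9 + Q}$
$\frac{1}{32817 + v{\left(y \right)}} = \frac{1}{32817 + \sqrt{-9 - 300}} = \frac{1}{32817 + \sqrt{-309}} = \frac{1}{32817 + i \sqrt{309}}$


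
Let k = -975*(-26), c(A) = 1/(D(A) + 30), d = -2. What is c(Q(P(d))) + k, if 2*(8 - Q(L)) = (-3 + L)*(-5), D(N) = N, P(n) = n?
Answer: 1292852/51 ≈ 25350.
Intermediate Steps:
Q(L) = 1/2 + 5*L/2 (Q(L) = 8 - (-3 + L)*(-5)/2 = 8 - (15 - 5*L)/2 = 8 + (-15/2 + 5*L/2) = 1/2 + 5*L/2)
c(A) = 1/(30 + A) (c(A) = 1/(A + 30) = 1/(30 + A))
k = 25350
c(Q(P(d))) + k = 1/(30 + (1/2 + (5/2)*(-2))) + 25350 = 1/(30 + (1/2 - 5)) + 25350 = 1/(30 - 9/2) + 25350 = 1/(51/2) + 25350 = 2/51 + 25350 = 1292852/51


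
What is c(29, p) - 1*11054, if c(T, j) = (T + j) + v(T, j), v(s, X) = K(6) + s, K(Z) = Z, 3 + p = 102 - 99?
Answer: -10990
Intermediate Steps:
p = 0 (p = -3 + (102 - 99) = -3 + 3 = 0)
v(s, X) = 6 + s
c(T, j) = 6 + j + 2*T (c(T, j) = (T + j) + (6 + T) = 6 + j + 2*T)
c(29, p) - 1*11054 = (6 + 0 + 2*29) - 1*11054 = (6 + 0 + 58) - 11054 = 64 - 11054 = -10990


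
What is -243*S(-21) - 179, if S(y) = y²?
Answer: -107342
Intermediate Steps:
-243*S(-21) - 179 = -243*(-21)² - 179 = -243*441 - 179 = -107163 - 179 = -107342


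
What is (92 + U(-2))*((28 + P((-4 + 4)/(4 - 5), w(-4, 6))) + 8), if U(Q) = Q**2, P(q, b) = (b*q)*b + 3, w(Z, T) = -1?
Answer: 3744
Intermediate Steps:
P(q, b) = 3 + q*b**2 (P(q, b) = q*b**2 + 3 = 3 + q*b**2)
(92 + U(-2))*((28 + P((-4 + 4)/(4 - 5), w(-4, 6))) + 8) = (92 + (-2)**2)*((28 + (3 + ((-4 + 4)/(4 - 5))*(-1)**2)) + 8) = (92 + 4)*((28 + (3 + (0/(-1))*1)) + 8) = 96*((28 + (3 + (0*(-1))*1)) + 8) = 96*((28 + (3 + 0*1)) + 8) = 96*((28 + (3 + 0)) + 8) = 96*((28 + 3) + 8) = 96*(31 + 8) = 96*39 = 3744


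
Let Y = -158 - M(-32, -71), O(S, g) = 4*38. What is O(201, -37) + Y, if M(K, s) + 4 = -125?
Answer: 123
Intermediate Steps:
O(S, g) = 152
M(K, s) = -129 (M(K, s) = -4 - 125 = -129)
Y = -29 (Y = -158 - 1*(-129) = -158 + 129 = -29)
O(201, -37) + Y = 152 - 29 = 123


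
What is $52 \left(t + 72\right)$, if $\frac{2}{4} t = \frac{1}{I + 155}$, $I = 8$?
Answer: $\frac{610376}{163} \approx 3744.6$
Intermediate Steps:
$t = \frac{2}{163}$ ($t = \frac{2}{8 + 155} = \frac{2}{163} \approx 0.01227$)
$52 \left(t + 72\right) = 52 \left(\frac{2}{163} + 72\right) = 52 \cdot \frac{11738}{163} = \frac{610376}{163}$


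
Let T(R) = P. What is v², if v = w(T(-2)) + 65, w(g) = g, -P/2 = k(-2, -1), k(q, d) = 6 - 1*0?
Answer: 2809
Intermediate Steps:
k(q, d) = 6 (k(q, d) = 6 + 0 = 6)
P = -12 (P = -2*6 = -12)
T(R) = -12
v = 53 (v = -12 + 65 = 53)
v² = 53² = 2809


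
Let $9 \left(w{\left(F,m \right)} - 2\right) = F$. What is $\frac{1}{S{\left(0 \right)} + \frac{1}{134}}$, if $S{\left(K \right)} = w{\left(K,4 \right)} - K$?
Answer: $\frac{134}{269} \approx 0.49814$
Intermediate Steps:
$w{\left(F,m \right)} = 2 + \frac{F}{9}$
$S{\left(K \right)} = 2 - \frac{8 K}{9}$ ($S{\left(K \right)} = \left(2 + \frac{K}{9}\right) - K = 2 - \frac{8 K}{9}$)
$\frac{1}{S{\left(0 \right)} + \frac{1}{134}} = \frac{1}{\left(2 - 0\right) + \frac{1}{134}} = \frac{1}{\left(2 + 0\right) + \frac{1}{134}} = \frac{1}{2 + \frac{1}{134}} = \frac{1}{\frac{269}{134}} = \frac{134}{269}$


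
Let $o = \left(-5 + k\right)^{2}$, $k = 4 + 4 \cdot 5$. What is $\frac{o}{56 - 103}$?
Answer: $- \frac{361}{47} \approx -7.6808$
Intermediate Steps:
$k = 24$ ($k = 4 + 20 = 24$)
$o = 361$ ($o = \left(-5 + 24\right)^{2} = 19^{2} = 361$)
$\frac{o}{56 - 103} = \frac{1}{56 - 103} \cdot 361 = \frac{1}{-47} \cdot 361 = \left(- \frac{1}{47}\right) 361 = - \frac{361}{47}$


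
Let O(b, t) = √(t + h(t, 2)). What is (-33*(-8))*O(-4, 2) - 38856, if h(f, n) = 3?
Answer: -38856 + 264*√5 ≈ -38266.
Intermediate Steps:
O(b, t) = √(3 + t) (O(b, t) = √(t + 3) = √(3 + t))
(-33*(-8))*O(-4, 2) - 38856 = (-33*(-8))*√(3 + 2) - 38856 = 264*√5 - 38856 = -38856 + 264*√5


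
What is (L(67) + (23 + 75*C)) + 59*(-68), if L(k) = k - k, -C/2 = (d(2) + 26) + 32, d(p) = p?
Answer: -12989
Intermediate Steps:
C = -120 (C = -2*((2 + 26) + 32) = -2*(28 + 32) = -2*60 = -120)
L(k) = 0
(L(67) + (23 + 75*C)) + 59*(-68) = (0 + (23 + 75*(-120))) + 59*(-68) = (0 + (23 - 9000)) - 4012 = (0 - 8977) - 4012 = -8977 - 4012 = -12989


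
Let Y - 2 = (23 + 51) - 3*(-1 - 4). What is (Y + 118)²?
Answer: 43681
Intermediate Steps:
Y = 91 (Y = 2 + ((23 + 51) - 3*(-1 - 4)) = 2 + (74 - 3*(-5)) = 2 + (74 + 15) = 2 + 89 = 91)
(Y + 118)² = (91 + 118)² = 209² = 43681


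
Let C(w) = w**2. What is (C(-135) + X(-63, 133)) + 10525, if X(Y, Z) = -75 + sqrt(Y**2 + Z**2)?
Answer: 28675 + 7*sqrt(442) ≈ 28822.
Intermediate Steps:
(C(-135) + X(-63, 133)) + 10525 = ((-135)**2 + (-75 + sqrt((-63)**2 + 133**2))) + 10525 = (18225 + (-75 + sqrt(3969 + 17689))) + 10525 = (18225 + (-75 + sqrt(21658))) + 10525 = (18225 + (-75 + 7*sqrt(442))) + 10525 = (18150 + 7*sqrt(442)) + 10525 = 28675 + 7*sqrt(442)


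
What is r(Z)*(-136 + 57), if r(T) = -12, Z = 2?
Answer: 948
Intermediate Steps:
r(Z)*(-136 + 57) = -12*(-136 + 57) = -12*(-79) = 948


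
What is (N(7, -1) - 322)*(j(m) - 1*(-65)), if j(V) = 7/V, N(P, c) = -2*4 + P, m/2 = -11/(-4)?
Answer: -235467/11 ≈ -21406.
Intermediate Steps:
m = 11/2 (m = 2*(-11/(-4)) = 2*(-11*(-¼)) = 2*(11/4) = 11/2 ≈ 5.5000)
N(P, c) = -8 + P
(N(7, -1) - 322)*(j(m) - 1*(-65)) = ((-8 + 7) - 322)*(7/(11/2) - 1*(-65)) = (-1 - 322)*(7*(2/11) + 65) = -323*(14/11 + 65) = -323*729/11 = -235467/11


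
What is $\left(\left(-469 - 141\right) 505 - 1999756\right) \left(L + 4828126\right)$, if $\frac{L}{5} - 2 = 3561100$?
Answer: $-52234040962616$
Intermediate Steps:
$L = 17805510$ ($L = 10 + 5 \cdot 3561100 = 10 + 17805500 = 17805510$)
$\left(\left(-469 - 141\right) 505 - 1999756\right) \left(L + 4828126\right) = \left(\left(-469 - 141\right) 505 - 1999756\right) \left(17805510 + 4828126\right) = \left(\left(-610\right) 505 - 1999756\right) 22633636 = \left(-308050 - 1999756\right) 22633636 = \left(-2307806\right) 22633636 = -52234040962616$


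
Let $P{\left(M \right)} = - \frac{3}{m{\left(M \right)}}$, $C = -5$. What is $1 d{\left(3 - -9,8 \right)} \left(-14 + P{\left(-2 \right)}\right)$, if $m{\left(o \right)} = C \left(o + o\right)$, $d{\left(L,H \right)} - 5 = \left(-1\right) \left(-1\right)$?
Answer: $- \frac{849}{10} \approx -84.9$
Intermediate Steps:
$d{\left(L,H \right)} = 6$ ($d{\left(L,H \right)} = 5 - -1 = 5 + 1 = 6$)
$m{\left(o \right)} = - 10 o$ ($m{\left(o \right)} = - 5 \left(o + o\right) = - 5 \cdot 2 o = - 10 o$)
$P{\left(M \right)} = \frac{3}{10 M}$ ($P{\left(M \right)} = - \frac{3}{\left(-10\right) M} = - 3 \left(- \frac{1}{10 M}\right) = \frac{3}{10 M}$)
$1 d{\left(3 - -9,8 \right)} \left(-14 + P{\left(-2 \right)}\right) = 1 \cdot 6 \left(-14 + \frac{3}{10 \left(-2\right)}\right) = 6 \left(-14 + \frac{3}{10} \left(- \frac{1}{2}\right)\right) = 6 \left(-14 - \frac{3}{20}\right) = 6 \left(- \frac{283}{20}\right) = - \frac{849}{10}$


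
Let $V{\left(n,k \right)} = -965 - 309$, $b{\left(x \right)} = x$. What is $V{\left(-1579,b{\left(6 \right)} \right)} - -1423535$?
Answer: $1422261$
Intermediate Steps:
$V{\left(n,k \right)} = -1274$ ($V{\left(n,k \right)} = -965 - 309 = -1274$)
$V{\left(-1579,b{\left(6 \right)} \right)} - -1423535 = -1274 - -1423535 = -1274 + 1423535 = 1422261$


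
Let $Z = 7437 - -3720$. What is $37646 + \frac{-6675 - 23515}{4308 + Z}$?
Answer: $\frac{116433040}{3093} \approx 37644.0$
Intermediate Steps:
$Z = 11157$ ($Z = 7437 + 3720 = 11157$)
$37646 + \frac{-6675 - 23515}{4308 + Z} = 37646 + \frac{-6675 - 23515}{4308 + 11157} = 37646 - \frac{30190}{15465} = 37646 - \frac{6038}{3093} = \frac{116433040}{3093}$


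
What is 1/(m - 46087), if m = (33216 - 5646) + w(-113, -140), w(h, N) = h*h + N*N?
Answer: 1/13852 ≈ 7.2192e-5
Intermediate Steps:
w(h, N) = N**2 + h**2 (w(h, N) = h**2 + N**2 = N**2 + h**2)
m = 59939 (m = (33216 - 5646) + ((-140)**2 + (-113)**2) = 27570 + (19600 + 12769) = 27570 + 32369 = 59939)
1/(m - 46087) = 1/(59939 - 46087) = 1/13852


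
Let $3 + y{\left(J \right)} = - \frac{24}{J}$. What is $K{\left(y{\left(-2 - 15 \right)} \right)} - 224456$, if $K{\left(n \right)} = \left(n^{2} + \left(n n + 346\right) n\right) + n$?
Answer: $- \frac{1105467259}{4913} \approx -2.2501 \cdot 10^{5}$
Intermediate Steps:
$y{\left(J \right)} = -3 - \frac{24}{J}$
$K{\left(n \right)} = n + n^{2} + n \left(346 + n^{2}\right)$ ($K{\left(n \right)} = \left(n^{2} + \left(n^{2} + 346\right) n\right) + n = \left(n^{2} + \left(346 + n^{2}\right) n\right) + n = \left(n^{2} + n \left(346 + n^{2}\right)\right) + n = n + n^{2} + n \left(346 + n^{2}\right)$)
$K{\left(y{\left(-2 - 15 \right)} \right)} - 224456 = \left(-3 - \frac{24}{-2 - 15}\right) \left(347 - \left(3 + \frac{24}{-2 - 15}\right) + \left(-3 - \frac{24}{-2 - 15}\right)^{2}\right) - 224456 = \left(-3 - \frac{24}{-17}\right) \left(347 - \left(3 + \frac{24}{-17}\right) + \left(-3 - \frac{24}{-17}\right)^{2}\right) - 224456 = \left(-3 - - \frac{24}{17}\right) \left(347 - \frac{27}{17} + \left(-3 - - \frac{24}{17}\right)^{2}\right) - 224456 = \left(-3 + \frac{24}{17}\right) \left(347 + \left(-3 + \frac{24}{17}\right) + \left(-3 + \frac{24}{17}\right)^{2}\right) - 224456 = - \frac{27 \left(347 - \frac{27}{17} + \left(- \frac{27}{17}\right)^{2}\right)}{17} - 224456 = - \frac{27 \left(347 - \frac{27}{17} + \frac{729}{289}\right)}{17} - 224456 = \left(- \frac{27}{17}\right) \frac{100553}{289} - 224456 = - \frac{2714931}{4913} - 224456 = - \frac{1105467259}{4913}$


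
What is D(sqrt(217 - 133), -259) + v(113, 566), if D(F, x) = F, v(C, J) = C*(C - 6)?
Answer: 12091 + 2*sqrt(21) ≈ 12100.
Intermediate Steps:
v(C, J) = C*(-6 + C)
D(sqrt(217 - 133), -259) + v(113, 566) = sqrt(217 - 133) + 113*(-6 + 113) = sqrt(84) + 113*107 = 2*sqrt(21) + 12091 = 12091 + 2*sqrt(21)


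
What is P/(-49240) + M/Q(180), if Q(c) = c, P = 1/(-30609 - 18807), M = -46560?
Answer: -209799691093/811081280 ≈ -258.67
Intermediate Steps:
P = -1/49416 (P = 1/(-49416) = -1/49416 ≈ -2.0236e-5)
P/(-49240) + M/Q(180) = -1/49416/(-49240) - 46560/180 = -1/49416*(-1/49240) - 46560*1/180 = 1/2433243840 - 776/3 = -209799691093/811081280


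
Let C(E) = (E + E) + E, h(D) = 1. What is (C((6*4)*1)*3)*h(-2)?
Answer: 216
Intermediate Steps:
C(E) = 3*E (C(E) = 2*E + E = 3*E)
(C((6*4)*1)*3)*h(-2) = ((3*((6*4)*1))*3)*1 = ((3*(24*1))*3)*1 = ((3*24)*3)*1 = (72*3)*1 = 216*1 = 216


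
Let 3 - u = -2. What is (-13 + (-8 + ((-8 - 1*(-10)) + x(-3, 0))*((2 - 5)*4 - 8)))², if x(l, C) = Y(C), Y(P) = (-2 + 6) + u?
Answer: 58081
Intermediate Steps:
u = 5 (u = 3 - 1*(-2) = 3 + 2 = 5)
Y(P) = 9 (Y(P) = (-2 + 6) + 5 = 4 + 5 = 9)
x(l, C) = 9
(-13 + (-8 + ((-8 - 1*(-10)) + x(-3, 0))*((2 - 5)*4 - 8)))² = (-13 + (-8 + ((-8 - 1*(-10)) + 9)*((2 - 5)*4 - 8)))² = (-13 + (-8 + ((-8 + 10) + 9)*(-3*4 - 8)))² = (-13 + (-8 + (2 + 9)*(-12 - 8)))² = (-13 + (-8 + 11*(-20)))² = (-13 + (-8 - 220))² = (-13 - 228)² = (-241)² = 58081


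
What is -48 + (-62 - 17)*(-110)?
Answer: 8642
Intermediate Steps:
-48 + (-62 - 17)*(-110) = -48 - 79*(-110) = -48 + 8690 = 8642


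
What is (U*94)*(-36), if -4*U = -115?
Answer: -97290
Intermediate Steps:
U = 115/4 (U = -¼*(-115) = 115/4 ≈ 28.750)
(U*94)*(-36) = ((115/4)*94)*(-36) = (5405/2)*(-36) = -97290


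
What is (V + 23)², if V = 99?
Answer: 14884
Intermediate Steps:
(V + 23)² = (99 + 23)² = 122² = 14884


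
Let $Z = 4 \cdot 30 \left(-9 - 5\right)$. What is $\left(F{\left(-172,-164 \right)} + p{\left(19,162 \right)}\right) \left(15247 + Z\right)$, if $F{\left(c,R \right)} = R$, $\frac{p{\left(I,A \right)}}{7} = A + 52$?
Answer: $18098378$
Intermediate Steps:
$p{\left(I,A \right)} = 364 + 7 A$ ($p{\left(I,A \right)} = 7 \left(A + 52\right) = 7 \left(52 + A\right) = 364 + 7 A$)
$Z = -1680$ ($Z = 120 \left(-14\right) = -1680$)
$\left(F{\left(-172,-164 \right)} + p{\left(19,162 \right)}\right) \left(15247 + Z\right) = \left(-164 + \left(364 + 7 \cdot 162\right)\right) \left(15247 - 1680\right) = \left(-164 + \left(364 + 1134\right)\right) 13567 = \left(-164 + 1498\right) 13567 = 1334 \cdot 13567 = 18098378$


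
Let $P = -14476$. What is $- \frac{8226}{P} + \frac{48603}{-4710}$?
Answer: $- \frac{27701357}{2840915} \approx -9.7509$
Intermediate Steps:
$- \frac{8226}{P} + \frac{48603}{-4710} = - \frac{8226}{-14476} + \frac{48603}{-4710} = \left(-8226\right) \left(- \frac{1}{14476}\right) + 48603 \left(- \frac{1}{4710}\right) = \frac{4113}{7238} - \frac{16201}{1570} = - \frac{27701357}{2840915}$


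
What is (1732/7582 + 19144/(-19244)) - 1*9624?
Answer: -10325959472/1072853 ≈ -9624.8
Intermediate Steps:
(1732/7582 + 19144/(-19244)) - 1*9624 = (1732*(1/7582) + 19144*(-1/19244)) - 9624 = (866/3791 - 4786/4811) - 9624 = -822200/1072853 - 9624 = -10325959472/1072853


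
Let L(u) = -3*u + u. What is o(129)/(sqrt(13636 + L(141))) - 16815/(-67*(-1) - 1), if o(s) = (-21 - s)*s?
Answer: -5605/22 - 9675*sqrt(13354)/6677 ≈ -422.22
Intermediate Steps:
L(u) = -2*u
o(s) = s*(-21 - s)
o(129)/(sqrt(13636 + L(141))) - 16815/(-67*(-1) - 1) = (-1*129*(21 + 129))/(sqrt(13636 - 2*141)) - 16815/(-67*(-1) - 1) = (-1*129*150)/(sqrt(13636 - 282)) - 16815/(67 - 1) = -19350*sqrt(13354)/13354 - 16815/66 = -9675*sqrt(13354)/6677 - 16815*1/66 = -9675*sqrt(13354)/6677 - 5605/22 = -5605/22 - 9675*sqrt(13354)/6677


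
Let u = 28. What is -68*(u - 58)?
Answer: 2040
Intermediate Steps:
-68*(u - 58) = -68*(28 - 58) = -68*(-30) = 2040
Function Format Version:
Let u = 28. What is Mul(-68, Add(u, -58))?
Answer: 2040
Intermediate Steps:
Mul(-68, Add(u, -58)) = Mul(-68, Add(28, -58)) = Mul(-68, -30) = 2040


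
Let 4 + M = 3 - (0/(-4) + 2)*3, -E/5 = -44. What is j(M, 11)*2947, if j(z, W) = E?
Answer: 648340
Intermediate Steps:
E = 220 (E = -5*(-44) = 220)
M = -7 (M = -4 + (3 - (0/(-4) + 2)*3) = -4 + (3 - (0*(-¼) + 2)*3) = -4 + (3 - (0 + 2)*3) = -4 + (3 - 2*3) = -4 + (3 - 1*6) = -4 + (3 - 6) = -4 - 3 = -7)
j(z, W) = 220
j(M, 11)*2947 = 220*2947 = 648340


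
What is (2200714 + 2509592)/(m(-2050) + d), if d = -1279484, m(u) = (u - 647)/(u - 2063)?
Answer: -6457829526/1754171665 ≈ -3.6814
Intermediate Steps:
m(u) = (-647 + u)/(-2063 + u)
(2200714 + 2509592)/(m(-2050) + d) = (2200714 + 2509592)/((-647 - 2050)/(-2063 - 2050) - 1279484) = 4710306/(-2697/(-4113) - 1279484) = 4710306/(-1/4113*(-2697) - 1279484) = 4710306/(899/1371 - 1279484) = 4710306/(-1754171665/1371) = 4710306*(-1371/1754171665) = -6457829526/1754171665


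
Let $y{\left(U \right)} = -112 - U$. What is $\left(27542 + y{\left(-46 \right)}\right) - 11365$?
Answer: $16111$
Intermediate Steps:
$\left(27542 + y{\left(-46 \right)}\right) - 11365 = \left(27542 - 66\right) - 11365 = 27476 - 11365 = 16111$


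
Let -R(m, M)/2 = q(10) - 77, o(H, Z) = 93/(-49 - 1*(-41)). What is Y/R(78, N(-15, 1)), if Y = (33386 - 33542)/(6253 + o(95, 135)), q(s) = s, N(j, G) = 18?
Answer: -624/3345377 ≈ -0.00018653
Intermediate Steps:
o(H, Z) = -93/8 (o(H, Z) = 93/(-49 + 41) = 93/(-8) = 93*(-⅛) = -93/8)
R(m, M) = 134 (R(m, M) = -2*(10 - 77) = -2*(-67) = 134)
Y = -1248/49931 (Y = (33386 - 33542)/(6253 - 93/8) = -156/49931/8 = -156*8/49931 = -1248/49931 ≈ -0.024994)
Y/R(78, N(-15, 1)) = -1248/49931/134 = -1248/49931*1/134 = -624/3345377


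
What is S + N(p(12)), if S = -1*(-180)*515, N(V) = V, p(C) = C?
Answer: 92712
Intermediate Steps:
S = 92700 (S = 180*515 = 92700)
S + N(p(12)) = 92700 + 12 = 92712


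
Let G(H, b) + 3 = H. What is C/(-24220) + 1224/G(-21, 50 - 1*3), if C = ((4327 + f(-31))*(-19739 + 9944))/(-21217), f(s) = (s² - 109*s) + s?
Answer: -1314612618/25693787 ≈ -51.165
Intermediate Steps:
f(s) = s² - 108*s
G(H, b) = -3 + H
C = 84589620/21217 (C = ((4327 - 31*(-108 - 31))*(-19739 + 9944))/(-21217) = ((4327 - 31*(-139))*(-9795))*(-1/21217) = ((4327 + 4309)*(-9795))*(-1/21217) = (8636*(-9795))*(-1/21217) = -84589620*(-1/21217) = 84589620/21217 ≈ 3986.9)
C/(-24220) + 1224/G(-21, 50 - 1*3) = (84589620/21217)/(-24220) + 1224/(-3 - 21) = (84589620/21217)*(-1/24220) + 1224/(-24) = -4229481/25693787 + 1224*(-1/24) = -4229481/25693787 - 51 = -1314612618/25693787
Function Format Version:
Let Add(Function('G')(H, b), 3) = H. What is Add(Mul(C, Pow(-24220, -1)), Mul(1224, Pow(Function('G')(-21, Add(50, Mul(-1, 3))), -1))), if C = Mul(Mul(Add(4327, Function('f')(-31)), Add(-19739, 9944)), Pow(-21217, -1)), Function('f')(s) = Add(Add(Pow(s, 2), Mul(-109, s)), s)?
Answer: Rational(-1314612618, 25693787) ≈ -51.165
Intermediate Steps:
Function('f')(s) = Add(Pow(s, 2), Mul(-108, s))
Function('G')(H, b) = Add(-3, H)
C = Rational(84589620, 21217) (C = Mul(Mul(Add(4327, Mul(-31, Add(-108, -31))), Add(-19739, 9944)), Pow(-21217, -1)) = Mul(Mul(Add(4327, Mul(-31, -139)), -9795), Rational(-1, 21217)) = Mul(Mul(Add(4327, 4309), -9795), Rational(-1, 21217)) = Mul(Mul(8636, -9795), Rational(-1, 21217)) = Mul(-84589620, Rational(-1, 21217)) = Rational(84589620, 21217) ≈ 3986.9)
Add(Mul(C, Pow(-24220, -1)), Mul(1224, Pow(Function('G')(-21, Add(50, Mul(-1, 3))), -1))) = Add(Mul(Rational(84589620, 21217), Pow(-24220, -1)), Mul(1224, Pow(Add(-3, -21), -1))) = Add(Mul(Rational(84589620, 21217), Rational(-1, 24220)), Mul(1224, Pow(-24, -1))) = Add(Rational(-4229481, 25693787), Mul(1224, Rational(-1, 24))) = Add(Rational(-4229481, 25693787), -51) = Rational(-1314612618, 25693787)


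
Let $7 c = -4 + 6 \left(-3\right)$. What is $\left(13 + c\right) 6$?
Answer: $\frac{414}{7} \approx 59.143$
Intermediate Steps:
$c = - \frac{22}{7}$ ($c = \frac{-4 + 6 \left(-3\right)}{7} = \frac{-4 - 18}{7} = \frac{1}{7} \left(-22\right) = - \frac{22}{7} \approx -3.1429$)
$\left(13 + c\right) 6 = \left(13 - \frac{22}{7}\right) 6 = \frac{69}{7} \cdot 6 = \frac{414}{7}$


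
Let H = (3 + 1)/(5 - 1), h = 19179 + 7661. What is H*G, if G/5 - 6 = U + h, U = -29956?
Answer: -15550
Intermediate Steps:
h = 26840
G = -15550 (G = 30 + 5*(-29956 + 26840) = 30 + 5*(-3116) = 30 - 15580 = -15550)
H = 1 (H = 4/4 = 4*(1/4) = 1)
H*G = 1*(-15550) = -15550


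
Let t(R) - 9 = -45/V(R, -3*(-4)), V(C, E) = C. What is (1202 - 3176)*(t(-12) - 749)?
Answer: 2906715/2 ≈ 1.4534e+6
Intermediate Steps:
t(R) = 9 - 45/R
(1202 - 3176)*(t(-12) - 749) = (1202 - 3176)*((9 - 45/(-12)) - 749) = -1974*((9 - 45*(-1/12)) - 749) = -1974*((9 + 15/4) - 749) = -1974*(51/4 - 749) = -1974*(-2945/4) = 2906715/2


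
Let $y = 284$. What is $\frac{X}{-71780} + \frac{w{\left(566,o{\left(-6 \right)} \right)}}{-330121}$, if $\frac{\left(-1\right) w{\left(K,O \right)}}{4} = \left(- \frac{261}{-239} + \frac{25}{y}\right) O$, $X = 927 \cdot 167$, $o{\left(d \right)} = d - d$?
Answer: $- \frac{154809}{71780} \approx -2.1567$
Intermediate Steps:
$o{\left(d \right)} = 0$
$X = 154809$
$w{\left(K,O \right)} = - \frac{80099 O}{16969}$ ($w{\left(K,O \right)} = - 4 \left(- \frac{261}{-239} + \frac{25}{284}\right) O = - 4 \left(\left(-261\right) \left(- \frac{1}{239}\right) + 25 \cdot \frac{1}{284}\right) O = - 4 \left(\frac{261}{239} + \frac{25}{284}\right) O = - 4 \frac{80099 O}{67876} = - \frac{80099 O}{16969}$)
$\frac{X}{-71780} + \frac{w{\left(566,o{\left(-6 \right)} \right)}}{-330121} = \frac{154809}{-71780} + \frac{\left(- \frac{80099}{16969}\right) 0}{-330121} = 154809 \left(- \frac{1}{71780}\right) + 0 \left(- \frac{1}{330121}\right) = - \frac{154809}{71780} + 0 = - \frac{154809}{71780}$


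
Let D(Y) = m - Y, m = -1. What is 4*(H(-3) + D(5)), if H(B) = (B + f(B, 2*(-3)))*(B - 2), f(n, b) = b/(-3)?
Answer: -4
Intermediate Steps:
D(Y) = -1 - Y
f(n, b) = -b/3 (f(n, b) = b*(-⅓) = -b/3)
H(B) = (-2 + B)*(2 + B) (H(B) = (B - 2*(-3)/3)*(B - 2) = (B - ⅓*(-6))*(-2 + B) = (B + 2)*(-2 + B) = (2 + B)*(-2 + B) = (-2 + B)*(2 + B))
4*(H(-3) + D(5)) = 4*((-4 + (-3)²) + (-1 - 1*5)) = 4*((-4 + 9) + (-1 - 5)) = 4*(5 - 6) = 4*(-1) = -4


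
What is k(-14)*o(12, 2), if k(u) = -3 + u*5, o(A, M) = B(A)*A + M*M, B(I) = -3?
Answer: 2336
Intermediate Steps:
o(A, M) = M² - 3*A (o(A, M) = -3*A + M*M = -3*A + M² = M² - 3*A)
k(u) = -3 + 5*u
k(-14)*o(12, 2) = (-3 + 5*(-14))*(2² - 3*12) = (-3 - 70)*(4 - 36) = -73*(-32) = 2336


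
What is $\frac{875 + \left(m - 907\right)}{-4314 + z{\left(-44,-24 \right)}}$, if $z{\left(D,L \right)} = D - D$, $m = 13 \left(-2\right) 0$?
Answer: $\frac{16}{2157} \approx 0.0074177$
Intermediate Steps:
$m = 0$ ($m = \left(-26\right) 0 = 0$)
$z{\left(D,L \right)} = 0$
$\frac{875 + \left(m - 907\right)}{-4314 + z{\left(-44,-24 \right)}} = \frac{875 + \left(0 - 907\right)}{-4314 + 0} = \frac{875 + \left(0 - 907\right)}{-4314} = \left(875 - 907\right) \left(- \frac{1}{4314}\right) = \left(-32\right) \left(- \frac{1}{4314}\right) = \frac{16}{2157}$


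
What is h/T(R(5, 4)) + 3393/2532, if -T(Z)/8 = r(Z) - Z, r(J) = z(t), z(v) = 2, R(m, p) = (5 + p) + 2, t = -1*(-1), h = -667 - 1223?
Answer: -5256/211 ≈ -24.910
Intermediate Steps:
h = -1890
t = 1
R(m, p) = 7 + p
r(J) = 2
T(Z) = -16 + 8*Z (T(Z) = -8*(2 - Z) = -16 + 8*Z)
h/T(R(5, 4)) + 3393/2532 = -1890/(-16 + 8*(7 + 4)) + 3393/2532 = -1890/(-16 + 8*11) + 3393*(1/2532) = -1890/(-16 + 88) + 1131/844 = -1890/72 + 1131/844 = -1890*1/72 + 1131/844 = -105/4 + 1131/844 = -5256/211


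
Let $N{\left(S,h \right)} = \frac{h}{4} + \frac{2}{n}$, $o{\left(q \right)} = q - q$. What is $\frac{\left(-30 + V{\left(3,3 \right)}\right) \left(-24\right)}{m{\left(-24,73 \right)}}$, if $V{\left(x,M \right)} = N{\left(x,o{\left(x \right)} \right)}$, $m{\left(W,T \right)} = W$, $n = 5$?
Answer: $- \frac{148}{5} \approx -29.6$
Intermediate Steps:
$o{\left(q \right)} = 0$
$N{\left(S,h \right)} = \frac{2}{5} + \frac{h}{4}$ ($N{\left(S,h \right)} = \frac{h}{4} + \frac{2}{5} = \frac{2}{5} + \frac{h}{4}$)
$V{\left(x,M \right)} = \frac{2}{5}$ ($V{\left(x,M \right)} = \frac{2}{5} + \frac{1}{4} \cdot 0 = \frac{2}{5} + 0 = \frac{2}{5}$)
$\frac{\left(-30 + V{\left(3,3 \right)}\right) \left(-24\right)}{m{\left(-24,73 \right)}} = \frac{\left(-30 + \frac{2}{5}\right) \left(-24\right)}{-24} = \left(- \frac{148}{5}\right) \left(-24\right) \left(- \frac{1}{24}\right) = \frac{3552}{5} \left(- \frac{1}{24}\right) = - \frac{148}{5}$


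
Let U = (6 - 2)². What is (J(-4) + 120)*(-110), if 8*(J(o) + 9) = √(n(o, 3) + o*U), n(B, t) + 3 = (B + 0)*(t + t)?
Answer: -12210 - 55*I*√91/4 ≈ -12210.0 - 131.17*I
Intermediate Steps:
U = 16 (U = 4² = 16)
n(B, t) = -3 + 2*B*t (n(B, t) = -3 + (B + 0)*(t + t) = -3 + B*(2*t) = -3 + 2*B*t)
J(o) = -9 + √(-3 + 22*o)/8 (J(o) = -9 + √((-3 + 2*o*3) + o*16)/8 = -9 + √((-3 + 6*o) + 16*o)/8 = -9 + √(-3 + 22*o)/8)
(J(-4) + 120)*(-110) = ((-9 + √(-3 + 22*(-4))/8) + 120)*(-110) = ((-9 + √(-3 - 88)/8) + 120)*(-110) = ((-9 + √(-91)/8) + 120)*(-110) = ((-9 + (I*√91)/8) + 120)*(-110) = ((-9 + I*√91/8) + 120)*(-110) = (111 + I*√91/8)*(-110) = -12210 - 55*I*√91/4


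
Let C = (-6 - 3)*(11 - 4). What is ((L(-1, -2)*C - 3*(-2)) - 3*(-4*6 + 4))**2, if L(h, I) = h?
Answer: 16641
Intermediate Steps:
C = -63 (C = -9*7 = -63)
((L(-1, -2)*C - 3*(-2)) - 3*(-4*6 + 4))**2 = ((-1*(-63) - 3*(-2)) - 3*(-4*6 + 4))**2 = ((63 + 6) - 3*(-24 + 4))**2 = (69 - 3*(-20))**2 = (69 + 60)**2 = 129**2 = 16641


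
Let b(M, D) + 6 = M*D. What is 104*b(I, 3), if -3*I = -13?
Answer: 728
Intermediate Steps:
I = 13/3 (I = -⅓*(-13) = 13/3 ≈ 4.3333)
b(M, D) = -6 + D*M (b(M, D) = -6 + M*D = -6 + D*M)
104*b(I, 3) = 104*(-6 + 3*(13/3)) = 104*(-6 + 13) = 104*7 = 728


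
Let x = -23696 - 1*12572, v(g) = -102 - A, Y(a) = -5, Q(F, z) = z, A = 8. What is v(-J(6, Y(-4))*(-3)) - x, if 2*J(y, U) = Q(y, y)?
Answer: 36158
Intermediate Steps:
J(y, U) = y/2
v(g) = -110 (v(g) = -102 - 1*8 = -102 - 8 = -110)
x = -36268 (x = -23696 - 12572 = -36268)
v(-J(6, Y(-4))*(-3)) - x = -110 - 1*(-36268) = -110 + 36268 = 36158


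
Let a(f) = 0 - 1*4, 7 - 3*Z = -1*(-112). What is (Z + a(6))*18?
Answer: -702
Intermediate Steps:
Z = -35 (Z = 7/3 - (-1)*(-112)/3 = 7/3 - 1/3*112 = 7/3 - 112/3 = -35)
a(f) = -4 (a(f) = 0 - 4 = -4)
(Z + a(6))*18 = (-35 - 4)*18 = -39*18 = -702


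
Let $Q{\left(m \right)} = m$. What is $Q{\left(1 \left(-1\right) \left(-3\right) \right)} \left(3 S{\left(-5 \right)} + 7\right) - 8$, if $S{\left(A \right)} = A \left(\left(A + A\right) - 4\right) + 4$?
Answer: $679$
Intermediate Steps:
$S{\left(A \right)} = 4 + A \left(-4 + 2 A\right)$ ($S{\left(A \right)} = A \left(2 A - 4\right) + 4 = A \left(-4 + 2 A\right) + 4 = 4 + A \left(-4 + 2 A\right)$)
$Q{\left(1 \left(-1\right) \left(-3\right) \right)} \left(3 S{\left(-5 \right)} + 7\right) - 8 = 1 \left(-1\right) \left(-3\right) \left(3 \left(4 - -20 + 2 \left(-5\right)^{2}\right) + 7\right) - 8 = \left(-1\right) \left(-3\right) \left(3 \left(4 + 20 + 2 \cdot 25\right) + 7\right) - 8 = 3 \left(3 \left(4 + 20 + 50\right) + 7\right) - 8 = 3 \left(3 \cdot 74 + 7\right) - 8 = 3 \left(222 + 7\right) - 8 = 3 \cdot 229 - 8 = 687 - 8 = 679$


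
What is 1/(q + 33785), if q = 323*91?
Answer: 1/63178 ≈ 1.5828e-5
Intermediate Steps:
q = 29393
1/(q + 33785) = 1/(29393 + 33785) = 1/63178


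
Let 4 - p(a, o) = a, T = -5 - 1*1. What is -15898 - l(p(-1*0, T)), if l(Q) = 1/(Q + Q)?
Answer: -127185/8 ≈ -15898.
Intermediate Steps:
T = -6 (T = -5 - 1 = -6)
p(a, o) = 4 - a
l(Q) = 1/(2*Q)
-15898 - l(p(-1*0, T)) = -15898 - 1/(2*(4 - (-1)*0)) = -15898 - 1/(2*(4 - 1*0)) = -15898 - 1/(2*(4 + 0)) = -15898 - 1/(2*4) = -15898 - 1*⅛ = -15898 - ⅛ = -127185/8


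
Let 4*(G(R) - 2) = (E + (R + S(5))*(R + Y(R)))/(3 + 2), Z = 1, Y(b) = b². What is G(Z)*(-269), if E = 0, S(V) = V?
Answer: -3497/5 ≈ -699.40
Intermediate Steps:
G(R) = 2 + (5 + R)*(R + R²)/20 (G(R) = 2 + ((0 + (R + 5)*(R + R²))/(3 + 2))/4 = 2 + ((0 + (5 + R)*(R + R²))/5)/4 = 2 + (((5 + R)*(R + R²))*(⅕))/4 = 2 + ((5 + R)*(R + R²)/5)/4 = 2 + (5 + R)*(R + R²)/20)
G(Z)*(-269) = (2 + (¼)*1 + (1/20)*1³ + (3/10)*1²)*(-269) = (2 + ¼ + (1/20)*1 + (3/10)*1)*(-269) = (2 + ¼ + 1/20 + 3/10)*(-269) = (13/5)*(-269) = -3497/5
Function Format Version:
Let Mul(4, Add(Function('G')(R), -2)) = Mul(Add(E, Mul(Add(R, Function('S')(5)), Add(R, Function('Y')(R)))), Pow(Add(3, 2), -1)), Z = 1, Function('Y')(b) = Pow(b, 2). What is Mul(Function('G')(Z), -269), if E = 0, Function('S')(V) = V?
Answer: Rational(-3497, 5) ≈ -699.40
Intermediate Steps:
Function('G')(R) = Add(2, Mul(Rational(1, 20), Add(5, R), Add(R, Pow(R, 2)))) (Function('G')(R) = Add(2, Mul(Rational(1, 4), Mul(Add(0, Mul(Add(R, 5), Add(R, Pow(R, 2)))), Pow(Add(3, 2), -1)))) = Add(2, Mul(Rational(1, 4), Mul(Add(0, Mul(Add(5, R), Add(R, Pow(R, 2)))), Pow(5, -1)))) = Add(2, Mul(Rational(1, 4), Mul(Mul(Add(5, R), Add(R, Pow(R, 2))), Rational(1, 5)))) = Add(2, Mul(Rational(1, 4), Mul(Rational(1, 5), Add(5, R), Add(R, Pow(R, 2))))) = Add(2, Mul(Rational(1, 20), Add(5, R), Add(R, Pow(R, 2)))))
Mul(Function('G')(Z), -269) = Mul(Add(2, Mul(Rational(1, 4), 1), Mul(Rational(1, 20), Pow(1, 3)), Mul(Rational(3, 10), Pow(1, 2))), -269) = Mul(Add(2, Rational(1, 4), Mul(Rational(1, 20), 1), Mul(Rational(3, 10), 1)), -269) = Mul(Add(2, Rational(1, 4), Rational(1, 20), Rational(3, 10)), -269) = Mul(Rational(13, 5), -269) = Rational(-3497, 5)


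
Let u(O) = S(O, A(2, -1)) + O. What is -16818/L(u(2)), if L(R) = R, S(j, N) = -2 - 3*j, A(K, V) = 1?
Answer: 2803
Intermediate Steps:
u(O) = -2 - 2*O (u(O) = (-2 - 3*O) + O = -2 - 2*O)
-16818/L(u(2)) = -16818/(-2 - 2*2) = -16818/(-2 - 4) = -16818/(-6) = -16818*(-1/6) = 2803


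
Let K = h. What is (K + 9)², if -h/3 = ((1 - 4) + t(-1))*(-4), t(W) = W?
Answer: 1521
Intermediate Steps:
h = -48 (h = -3*((1 - 4) - 1)*(-4) = -3*(-3 - 1)*(-4) = -(-12)*(-4) = -3*16 = -48)
K = -48
(K + 9)² = (-48 + 9)² = (-39)² = 1521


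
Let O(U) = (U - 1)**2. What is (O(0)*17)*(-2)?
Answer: -34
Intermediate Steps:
O(U) = (-1 + U)**2
(O(0)*17)*(-2) = ((-1 + 0)**2*17)*(-2) = ((-1)**2*17)*(-2) = (1*17)*(-2) = 17*(-2) = -34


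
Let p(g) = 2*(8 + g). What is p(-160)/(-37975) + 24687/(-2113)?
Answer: -936846473/80241175 ≈ -11.675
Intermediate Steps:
p(g) = 16 + 2*g
p(-160)/(-37975) + 24687/(-2113) = (16 + 2*(-160))/(-37975) + 24687/(-2113) = (16 - 320)*(-1/37975) + 24687*(-1/2113) = -304*(-1/37975) - 24687/2113 = 304/37975 - 24687/2113 = -936846473/80241175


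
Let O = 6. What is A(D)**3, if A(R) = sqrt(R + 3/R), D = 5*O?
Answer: 301*sqrt(3010)/100 ≈ 165.14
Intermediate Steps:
D = 30 (D = 5*6 = 30)
A(D)**3 = (sqrt(30 + 3/30))**3 = (sqrt(30 + 3*(1/30)))**3 = (sqrt(30 + 1/10))**3 = (sqrt(301/10))**3 = (sqrt(3010)/10)**3 = 301*sqrt(3010)/100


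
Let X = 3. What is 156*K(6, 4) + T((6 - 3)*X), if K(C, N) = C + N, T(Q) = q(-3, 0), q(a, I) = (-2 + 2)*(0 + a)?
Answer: 1560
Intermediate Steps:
q(a, I) = 0 (q(a, I) = 0*a = 0)
T(Q) = 0
156*K(6, 4) + T((6 - 3)*X) = 156*(6 + 4) + 0 = 156*10 + 0 = 1560 + 0 = 1560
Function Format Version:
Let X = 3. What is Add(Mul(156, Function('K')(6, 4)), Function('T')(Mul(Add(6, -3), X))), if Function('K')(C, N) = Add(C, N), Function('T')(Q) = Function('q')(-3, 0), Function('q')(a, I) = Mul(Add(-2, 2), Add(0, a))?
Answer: 1560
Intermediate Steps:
Function('q')(a, I) = 0 (Function('q')(a, I) = Mul(0, a) = 0)
Function('T')(Q) = 0
Add(Mul(156, Function('K')(6, 4)), Function('T')(Mul(Add(6, -3), X))) = Add(Mul(156, Add(6, 4)), 0) = Add(Mul(156, 10), 0) = Add(1560, 0) = 1560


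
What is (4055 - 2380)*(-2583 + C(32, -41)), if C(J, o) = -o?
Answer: -4257850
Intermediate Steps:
(4055 - 2380)*(-2583 + C(32, -41)) = (4055 - 2380)*(-2583 - 1*(-41)) = 1675*(-2583 + 41) = 1675*(-2542) = -4257850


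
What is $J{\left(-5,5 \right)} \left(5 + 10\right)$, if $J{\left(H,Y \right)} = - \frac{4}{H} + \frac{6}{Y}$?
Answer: $30$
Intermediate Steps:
$J{\left(-5,5 \right)} \left(5 + 10\right) = \left(- \frac{4}{-5} + \frac{6}{5}\right) \left(5 + 10\right) = \left(\left(-4\right) \left(- \frac{1}{5}\right) + 6 \cdot \frac{1}{5}\right) 15 = \left(\frac{4}{5} + \frac{6}{5}\right) 15 = 2 \cdot 15 = 30$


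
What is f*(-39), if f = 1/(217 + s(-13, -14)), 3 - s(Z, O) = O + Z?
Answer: -3/19 ≈ -0.15789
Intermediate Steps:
s(Z, O) = 3 - O - Z (s(Z, O) = 3 - (O + Z) = 3 + (-O - Z) = 3 - O - Z)
f = 1/247 (f = 1/(217 + (3 - 1*(-14) - 1*(-13))) = 1/(217 + (3 + 14 + 13)) = 1/(217 + 30) = 1/247 ≈ 0.0040486)
f*(-39) = (1/247)*(-39) = -3/19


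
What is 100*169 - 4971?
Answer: 11929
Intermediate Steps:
100*169 - 4971 = 16900 - 4971 = 11929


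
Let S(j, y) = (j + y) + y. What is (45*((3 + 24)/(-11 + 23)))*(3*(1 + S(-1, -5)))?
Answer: -6075/2 ≈ -3037.5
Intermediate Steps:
S(j, y) = j + 2*y
(45*((3 + 24)/(-11 + 23)))*(3*(1 + S(-1, -5))) = (45*((3 + 24)/(-11 + 23)))*(3*(1 + (-1 + 2*(-5)))) = (45*(27/12))*(3*(1 + (-1 - 10))) = (45*(27*(1/12)))*(3*(1 - 11)) = (45*(9/4))*(3*(-10)) = (405/4)*(-30) = -6075/2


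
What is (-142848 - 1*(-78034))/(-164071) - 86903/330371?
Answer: 7154403881/54204300341 ≈ 0.13199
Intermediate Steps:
(-142848 - 1*(-78034))/(-164071) - 86903/330371 = (-142848 + 78034)*(-1/164071) - 86903*1/330371 = -64814*(-1/164071) - 86903/330371 = 64814/164071 - 86903/330371 = 7154403881/54204300341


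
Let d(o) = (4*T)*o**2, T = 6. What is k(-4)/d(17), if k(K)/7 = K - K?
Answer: 0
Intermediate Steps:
k(K) = 0 (k(K) = 7*(K - K) = 7*0 = 0)
d(o) = 24*o**2 (d(o) = (4*6)*o**2 = 24*o**2)
k(-4)/d(17) = 0/((24*17**2)) = 0/((24*289)) = 0/6936 = 0*(1/6936) = 0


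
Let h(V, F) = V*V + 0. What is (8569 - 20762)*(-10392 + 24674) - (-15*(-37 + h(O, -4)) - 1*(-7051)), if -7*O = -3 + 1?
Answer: -8533253508/49 ≈ -1.7415e+8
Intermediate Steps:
O = 2/7 (O = -(-3 + 1)/7 = -⅐*(-2) = 2/7 ≈ 0.28571)
h(V, F) = V² (h(V, F) = V² + 0 = V²)
(8569 - 20762)*(-10392 + 24674) - (-15*(-37 + h(O, -4)) - 1*(-7051)) = (8569 - 20762)*(-10392 + 24674) - (-15*(-37 + (2/7)²) - 1*(-7051)) = -12193*14282 - (-15*(-37 + 4/49) + 7051) = -174140426 - (-15*(-1809/49) + 7051) = -174140426 - (27135/49 + 7051) = -174140426 - 1*372634/49 = -174140426 - 372634/49 = -8533253508/49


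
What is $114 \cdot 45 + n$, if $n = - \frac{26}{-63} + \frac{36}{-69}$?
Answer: $\frac{7433212}{1449} \approx 5129.9$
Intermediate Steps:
$n = - \frac{158}{1449}$ ($n = \left(-26\right) \left(- \frac{1}{63}\right) + 36 \left(- \frac{1}{69}\right) = \frac{26}{63} - \frac{12}{23} = - \frac{158}{1449} \approx -0.10904$)
$114 \cdot 45 + n = 114 \cdot 45 - \frac{158}{1449} = 5130 - \frac{158}{1449} = \frac{7433212}{1449}$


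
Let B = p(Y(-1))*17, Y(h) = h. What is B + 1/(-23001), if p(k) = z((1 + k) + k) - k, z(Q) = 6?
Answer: 2737118/23001 ≈ 119.00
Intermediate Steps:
p(k) = 6 - k
B = 119 (B = (6 - 1*(-1))*17 = (6 + 1)*17 = 7*17 = 119)
B + 1/(-23001) = 119 + 1/(-23001) = 119 - 1/23001 = 2737118/23001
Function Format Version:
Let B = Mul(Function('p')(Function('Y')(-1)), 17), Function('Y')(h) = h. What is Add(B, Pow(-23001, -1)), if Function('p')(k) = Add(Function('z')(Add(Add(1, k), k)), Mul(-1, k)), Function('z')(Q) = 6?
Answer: Rational(2737118, 23001) ≈ 119.00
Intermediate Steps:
Function('p')(k) = Add(6, Mul(-1, k))
B = 119 (B = Mul(Add(6, Mul(-1, -1)), 17) = Mul(Add(6, 1), 17) = Mul(7, 17) = 119)
Add(B, Pow(-23001, -1)) = Add(119, Pow(-23001, -1)) = Add(119, Rational(-1, 23001)) = Rational(2737118, 23001)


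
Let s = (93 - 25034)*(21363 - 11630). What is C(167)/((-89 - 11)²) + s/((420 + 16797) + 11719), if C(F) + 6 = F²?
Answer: -303337588439/36170000 ≈ -8386.4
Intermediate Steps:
s = -242750753 (s = -24941*9733 = -242750753)
C(F) = -6 + F²
C(167)/((-89 - 11)²) + s/((420 + 16797) + 11719) = (-6 + 167²)/((-89 - 11)²) - 242750753/((420 + 16797) + 11719) = (-6 + 27889)/((-100)²) - 242750753/(17217 + 11719) = 27883/10000 - 242750753/28936 = -303337588439/36170000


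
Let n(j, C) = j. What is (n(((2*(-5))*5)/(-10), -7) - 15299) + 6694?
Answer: -8600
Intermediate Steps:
(n(((2*(-5))*5)/(-10), -7) - 15299) + 6694 = (((2*(-5))*5)/(-10) - 15299) + 6694 = (-10*5*(-1/10) - 15299) + 6694 = (-50*(-1/10) - 15299) + 6694 = (5 - 15299) + 6694 = -15294 + 6694 = -8600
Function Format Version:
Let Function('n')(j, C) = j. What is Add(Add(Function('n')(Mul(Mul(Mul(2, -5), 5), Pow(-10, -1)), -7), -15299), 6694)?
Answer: -8600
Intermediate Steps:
Add(Add(Function('n')(Mul(Mul(Mul(2, -5), 5), Pow(-10, -1)), -7), -15299), 6694) = Add(Add(Mul(Mul(Mul(2, -5), 5), Pow(-10, -1)), -15299), 6694) = Add(Add(Mul(Mul(-10, 5), Rational(-1, 10)), -15299), 6694) = Add(Add(Mul(-50, Rational(-1, 10)), -15299), 6694) = Add(Add(5, -15299), 6694) = Add(-15294, 6694) = -8600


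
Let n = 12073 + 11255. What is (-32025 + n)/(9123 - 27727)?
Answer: 8697/18604 ≈ 0.46748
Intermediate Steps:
n = 23328
(-32025 + n)/(9123 - 27727) = (-32025 + 23328)/(9123 - 27727) = -8697/(-18604) = -8697*(-1/18604) = 8697/18604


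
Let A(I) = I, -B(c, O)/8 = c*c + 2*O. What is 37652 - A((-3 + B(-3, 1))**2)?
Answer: 29371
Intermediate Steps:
B(c, O) = -16*O - 8*c**2 (B(c, O) = -8*(c*c + 2*O) = -8*(c**2 + 2*O) = -16*O - 8*c**2)
37652 - A((-3 + B(-3, 1))**2) = 37652 - (-3 + (-16*1 - 8*(-3)**2))**2 = 37652 - (-3 + (-16 - 8*9))**2 = 37652 - (-3 + (-16 - 72))**2 = 37652 - (-3 - 88)**2 = 37652 - 1*(-91)**2 = 37652 - 1*8281 = 37652 - 8281 = 29371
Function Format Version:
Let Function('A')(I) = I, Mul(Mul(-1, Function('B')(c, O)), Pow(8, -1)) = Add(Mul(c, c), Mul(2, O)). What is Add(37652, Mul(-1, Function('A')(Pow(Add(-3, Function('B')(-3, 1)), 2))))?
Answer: 29371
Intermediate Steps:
Function('B')(c, O) = Add(Mul(-16, O), Mul(-8, Pow(c, 2))) (Function('B')(c, O) = Mul(-8, Add(Mul(c, c), Mul(2, O))) = Mul(-8, Add(Pow(c, 2), Mul(2, O))) = Add(Mul(-16, O), Mul(-8, Pow(c, 2))))
Add(37652, Mul(-1, Function('A')(Pow(Add(-3, Function('B')(-3, 1)), 2)))) = Add(37652, Mul(-1, Pow(Add(-3, Add(Mul(-16, 1), Mul(-8, Pow(-3, 2)))), 2))) = Add(37652, Mul(-1, Pow(Add(-3, Add(-16, Mul(-8, 9))), 2))) = Add(37652, Mul(-1, Pow(Add(-3, Add(-16, -72)), 2))) = Add(37652, Mul(-1, Pow(Add(-3, -88), 2))) = Add(37652, Mul(-1, Pow(-91, 2))) = Add(37652, Mul(-1, 8281)) = Add(37652, -8281) = 29371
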